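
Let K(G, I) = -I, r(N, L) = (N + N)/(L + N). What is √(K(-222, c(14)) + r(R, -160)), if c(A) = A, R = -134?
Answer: 2*I*√1443/21 ≈ 3.6178*I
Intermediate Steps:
r(N, L) = 2*N/(L + N) (r(N, L) = (2*N)/(L + N) = 2*N/(L + N))
√(K(-222, c(14)) + r(R, -160)) = √(-1*14 + 2*(-134)/(-160 - 134)) = √(-14 + 2*(-134)/(-294)) = √(-14 + 2*(-134)*(-1/294)) = √(-14 + 134/147) = √(-1924/147) = 2*I*√1443/21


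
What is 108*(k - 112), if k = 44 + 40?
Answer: -3024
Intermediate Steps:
k = 84
108*(k - 112) = 108*(84 - 112) = 108*(-28) = -3024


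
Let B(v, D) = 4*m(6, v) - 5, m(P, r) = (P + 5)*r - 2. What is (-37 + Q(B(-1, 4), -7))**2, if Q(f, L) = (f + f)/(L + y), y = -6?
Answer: 134689/169 ≈ 796.98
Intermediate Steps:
m(P, r) = -2 + r*(5 + P) (m(P, r) = (5 + P)*r - 2 = r*(5 + P) - 2 = -2 + r*(5 + P))
B(v, D) = -13 + 44*v (B(v, D) = 4*(-2 + 5*v + 6*v) - 5 = 4*(-2 + 11*v) - 5 = (-8 + 44*v) - 5 = -13 + 44*v)
Q(f, L) = 2*f/(-6 + L) (Q(f, L) = (f + f)/(L - 6) = (2*f)/(-6 + L) = 2*f/(-6 + L))
(-37 + Q(B(-1, 4), -7))**2 = (-37 + 2*(-13 + 44*(-1))/(-6 - 7))**2 = (-37 + 2*(-13 - 44)/(-13))**2 = (-37 + 2*(-57)*(-1/13))**2 = (-37 + 114/13)**2 = (-367/13)**2 = 134689/169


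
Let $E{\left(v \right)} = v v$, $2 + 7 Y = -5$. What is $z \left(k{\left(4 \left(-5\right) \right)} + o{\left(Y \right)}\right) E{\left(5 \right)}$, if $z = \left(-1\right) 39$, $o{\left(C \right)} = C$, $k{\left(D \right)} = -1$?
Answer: $1950$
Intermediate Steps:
$Y = -1$ ($Y = - \frac{2}{7} + \frac{1}{7} \left(-5\right) = - \frac{2}{7} - \frac{5}{7} = -1$)
$E{\left(v \right)} = v^{2}$
$z = -39$
$z \left(k{\left(4 \left(-5\right) \right)} + o{\left(Y \right)}\right) E{\left(5 \right)} = - 39 \left(-1 - 1\right) 5^{2} = - 39 \left(\left(-2\right) 25\right) = \left(-39\right) \left(-50\right) = 1950$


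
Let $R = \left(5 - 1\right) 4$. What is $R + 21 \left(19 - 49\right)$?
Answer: $-614$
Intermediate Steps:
$R = 16$ ($R = 4 \cdot 4 = 16$)
$R + 21 \left(19 - 49\right) = 16 + 21 \left(19 - 49\right) = 16 + 21 \left(-30\right) = 16 - 630 = -614$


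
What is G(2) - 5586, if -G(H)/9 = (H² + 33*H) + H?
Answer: -6234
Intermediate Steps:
G(H) = -306*H - 9*H² (G(H) = -9*((H² + 33*H) + H) = -9*(H² + 34*H) = -306*H - 9*H²)
G(2) - 5586 = -9*2*(34 + 2) - 5586 = -9*2*36 - 5586 = -648 - 5586 = -6234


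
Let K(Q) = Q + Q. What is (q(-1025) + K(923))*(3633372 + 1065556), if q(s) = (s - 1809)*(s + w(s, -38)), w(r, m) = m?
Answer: 14164392176064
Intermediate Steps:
K(Q) = 2*Q
q(s) = (-1809 + s)*(-38 + s) (q(s) = (s - 1809)*(s - 38) = (-1809 + s)*(-38 + s))
(q(-1025) + K(923))*(3633372 + 1065556) = ((68742 + (-1025)² - 1847*(-1025)) + 2*923)*(3633372 + 1065556) = ((68742 + 1050625 + 1893175) + 1846)*4698928 = (3012542 + 1846)*4698928 = 3014388*4698928 = 14164392176064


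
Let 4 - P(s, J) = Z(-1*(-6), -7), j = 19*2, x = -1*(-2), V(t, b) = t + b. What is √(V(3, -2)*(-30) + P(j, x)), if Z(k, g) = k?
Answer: 4*I*√2 ≈ 5.6569*I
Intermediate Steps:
V(t, b) = b + t
x = 2
j = 38
P(s, J) = -2 (P(s, J) = 4 - (-1)*(-6) = 4 - 1*6 = 4 - 6 = -2)
√(V(3, -2)*(-30) + P(j, x)) = √((-2 + 3)*(-30) - 2) = √(1*(-30) - 2) = √(-30 - 2) = √(-32) = 4*I*√2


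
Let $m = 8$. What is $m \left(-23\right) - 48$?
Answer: $-232$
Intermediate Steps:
$m \left(-23\right) - 48 = 8 \left(-23\right) - 48 = -184 - 48 = -232$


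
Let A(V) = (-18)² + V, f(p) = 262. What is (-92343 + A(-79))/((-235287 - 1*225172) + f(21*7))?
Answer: 92098/460197 ≈ 0.20013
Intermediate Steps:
A(V) = 324 + V
(-92343 + A(-79))/((-235287 - 1*225172) + f(21*7)) = (-92343 + (324 - 79))/((-235287 - 1*225172) + 262) = (-92343 + 245)/((-235287 - 225172) + 262) = -92098/(-460459 + 262) = -92098/(-460197) = -92098*(-1/460197) = 92098/460197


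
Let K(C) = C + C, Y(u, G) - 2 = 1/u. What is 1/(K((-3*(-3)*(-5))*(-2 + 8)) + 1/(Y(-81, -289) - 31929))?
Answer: -2586088/1396487601 ≈ -0.0018519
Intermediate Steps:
Y(u, G) = 2 + 1/u
K(C) = 2*C
1/(K((-3*(-3)*(-5))*(-2 + 8)) + 1/(Y(-81, -289) - 31929)) = 1/(2*((-3*(-3)*(-5))*(-2 + 8)) + 1/((2 + 1/(-81)) - 31929)) = 1/(2*((9*(-5))*6) + 1/((2 - 1/81) - 31929)) = 1/(2*(-45*6) + 1/(161/81 - 31929)) = 1/(2*(-270) + 1/(-2586088/81)) = 1/(-540 - 81/2586088) = 1/(-1396487601/2586088) = -2586088/1396487601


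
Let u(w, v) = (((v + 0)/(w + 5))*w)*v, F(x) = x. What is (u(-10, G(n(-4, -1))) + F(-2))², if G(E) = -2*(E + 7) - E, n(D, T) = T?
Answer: 57600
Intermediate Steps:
G(E) = -14 - 3*E (G(E) = -2*(7 + E) - E = (-14 - 2*E) - E = -14 - 3*E)
u(w, v) = w*v²/(5 + w) (u(w, v) = ((v/(5 + w))*w)*v = (v*w/(5 + w))*v = w*v²/(5 + w))
(u(-10, G(n(-4, -1))) + F(-2))² = (-10*(-14 - 3*(-1))²/(5 - 10) - 2)² = (-10*(-14 + 3)²/(-5) - 2)² = (-10*(-11)²*(-⅕) - 2)² = (-10*121*(-⅕) - 2)² = (242 - 2)² = 240² = 57600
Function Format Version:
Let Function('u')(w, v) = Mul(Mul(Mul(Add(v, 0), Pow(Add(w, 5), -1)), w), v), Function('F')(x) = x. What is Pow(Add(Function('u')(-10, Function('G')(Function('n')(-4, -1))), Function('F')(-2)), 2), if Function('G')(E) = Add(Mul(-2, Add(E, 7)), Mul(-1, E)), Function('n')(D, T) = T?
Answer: 57600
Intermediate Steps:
Function('G')(E) = Add(-14, Mul(-3, E)) (Function('G')(E) = Add(Mul(-2, Add(7, E)), Mul(-1, E)) = Add(Add(-14, Mul(-2, E)), Mul(-1, E)) = Add(-14, Mul(-3, E)))
Function('u')(w, v) = Mul(w, Pow(v, 2), Pow(Add(5, w), -1)) (Function('u')(w, v) = Mul(Mul(Mul(v, Pow(Add(5, w), -1)), w), v) = Mul(Mul(v, w, Pow(Add(5, w), -1)), v) = Mul(w, Pow(v, 2), Pow(Add(5, w), -1)))
Pow(Add(Function('u')(-10, Function('G')(Function('n')(-4, -1))), Function('F')(-2)), 2) = Pow(Add(Mul(-10, Pow(Add(-14, Mul(-3, -1)), 2), Pow(Add(5, -10), -1)), -2), 2) = Pow(Add(Mul(-10, Pow(Add(-14, 3), 2), Pow(-5, -1)), -2), 2) = Pow(Add(Mul(-10, Pow(-11, 2), Rational(-1, 5)), -2), 2) = Pow(Add(Mul(-10, 121, Rational(-1, 5)), -2), 2) = Pow(Add(242, -2), 2) = Pow(240, 2) = 57600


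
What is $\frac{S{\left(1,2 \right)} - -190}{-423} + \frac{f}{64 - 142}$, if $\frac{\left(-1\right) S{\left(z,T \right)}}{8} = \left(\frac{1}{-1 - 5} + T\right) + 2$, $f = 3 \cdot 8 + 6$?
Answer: $- \frac{12559}{16497} \approx -0.76129$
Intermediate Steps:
$f = 30$ ($f = 24 + 6 = 30$)
$S{\left(z,T \right)} = - \frac{44}{3} - 8 T$ ($S{\left(z,T \right)} = - 8 \left(\left(\frac{1}{-1 - 5} + T\right) + 2\right) = - 8 \left(\left(\frac{1}{-6} + T\right) + 2\right) = - 8 \left(\left(- \frac{1}{6} + T\right) + 2\right) = - 8 \left(\frac{11}{6} + T\right) = - \frac{44}{3} - 8 T$)
$\frac{S{\left(1,2 \right)} - -190}{-423} + \frac{f}{64 - 142} = \frac{\left(- \frac{44}{3} - 16\right) - -190}{-423} + \frac{30}{64 - 142} = \left(\left(- \frac{44}{3} - 16\right) + 190\right) \left(- \frac{1}{423}\right) + \frac{30}{64 - 142} = \left(- \frac{92}{3} + 190\right) \left(- \frac{1}{423}\right) + \frac{30}{-78} = \frac{478}{3} \left(- \frac{1}{423}\right) + 30 \left(- \frac{1}{78}\right) = - \frac{478}{1269} - \frac{5}{13} = - \frac{12559}{16497}$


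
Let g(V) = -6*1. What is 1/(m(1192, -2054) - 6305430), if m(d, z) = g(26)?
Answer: -1/6305436 ≈ -1.5859e-7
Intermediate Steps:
g(V) = -6
m(d, z) = -6
1/(m(1192, -2054) - 6305430) = 1/(-6 - 6305430) = 1/(-6305436) = -1/6305436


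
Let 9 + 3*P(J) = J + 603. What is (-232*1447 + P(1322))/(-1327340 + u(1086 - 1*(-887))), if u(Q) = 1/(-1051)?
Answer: 1056460996/4185103023 ≈ 0.25243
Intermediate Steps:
P(J) = 198 + J/3 (P(J) = -3 + (J + 603)/3 = -3 + (603 + J)/3 = -3 + (201 + J/3) = 198 + J/3)
u(Q) = -1/1051
(-232*1447 + P(1322))/(-1327340 + u(1086 - 1*(-887))) = (-232*1447 + (198 + (⅓)*1322))/(-1327340 - 1/1051) = (-335704 + (198 + 1322/3))/(-1395034341/1051) = (-335704 + 1916/3)*(-1051/1395034341) = -1005196/3*(-1051/1395034341) = 1056460996/4185103023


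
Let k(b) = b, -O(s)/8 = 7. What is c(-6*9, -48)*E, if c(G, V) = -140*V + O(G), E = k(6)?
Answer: 39984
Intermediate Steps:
O(s) = -56 (O(s) = -8*7 = -56)
E = 6
c(G, V) = -56 - 140*V (c(G, V) = -140*V - 56 = -56 - 140*V)
c(-6*9, -48)*E = (-56 - 140*(-48))*6 = (-56 + 6720)*6 = 6664*6 = 39984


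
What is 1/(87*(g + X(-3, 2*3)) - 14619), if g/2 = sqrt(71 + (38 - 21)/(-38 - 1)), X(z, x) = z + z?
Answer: -65611/984158423 - 464*sqrt(1677)/2952475269 ≈ -7.3103e-5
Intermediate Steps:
X(z, x) = 2*z
g = 16*sqrt(1677)/39 (g = 2*sqrt(71 + (38 - 21)/(-38 - 1)) = 2*sqrt(71 + 17/(-39)) = 2*sqrt(71 + 17*(-1/39)) = 2*sqrt(71 - 17/39) = 2*sqrt(2752/39) = 2*(8*sqrt(1677)/39) = 16*sqrt(1677)/39 ≈ 16.800)
1/(87*(g + X(-3, 2*3)) - 14619) = 1/(87*(16*sqrt(1677)/39 + 2*(-3)) - 14619) = 1/(87*(16*sqrt(1677)/39 - 6) - 14619) = 1/(87*(-6 + 16*sqrt(1677)/39) - 14619) = 1/((-522 + 464*sqrt(1677)/13) - 14619) = 1/(-15141 + 464*sqrt(1677)/13)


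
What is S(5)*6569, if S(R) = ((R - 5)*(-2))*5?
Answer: 0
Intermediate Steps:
S(R) = 50 - 10*R (S(R) = ((-5 + R)*(-2))*5 = (10 - 2*R)*5 = 50 - 10*R)
S(5)*6569 = (50 - 10*5)*6569 = (50 - 50)*6569 = 0*6569 = 0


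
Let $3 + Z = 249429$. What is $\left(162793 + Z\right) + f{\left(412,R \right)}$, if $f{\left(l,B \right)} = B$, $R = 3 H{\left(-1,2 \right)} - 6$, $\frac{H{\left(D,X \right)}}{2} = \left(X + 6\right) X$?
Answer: $412309$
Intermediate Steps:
$Z = 249426$ ($Z = -3 + 249429 = 249426$)
$H{\left(D,X \right)} = 2 X \left(6 + X\right)$ ($H{\left(D,X \right)} = 2 \left(X + 6\right) X = 2 \left(6 + X\right) X = 2 X \left(6 + X\right)$)
$R = 90$ ($R = 3 \cdot 2 \cdot 2 \left(6 + 2\right) - 6 = 3 \cdot 2 \cdot 2 \cdot 8 - 6 = 3 \cdot 32 - 6 = 96 - 6 = 90$)
$\left(162793 + Z\right) + f{\left(412,R \right)} = \left(162793 + 249426\right) + 90 = 412219 + 90 = 412309$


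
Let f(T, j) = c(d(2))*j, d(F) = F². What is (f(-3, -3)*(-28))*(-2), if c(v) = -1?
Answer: 168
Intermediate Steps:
f(T, j) = -j
(f(-3, -3)*(-28))*(-2) = (-1*(-3)*(-28))*(-2) = (3*(-28))*(-2) = -84*(-2) = 168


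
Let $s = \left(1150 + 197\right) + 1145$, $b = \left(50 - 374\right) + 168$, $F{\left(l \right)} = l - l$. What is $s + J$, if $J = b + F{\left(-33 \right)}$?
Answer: $2336$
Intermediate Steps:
$F{\left(l \right)} = 0$
$b = -156$ ($b = -324 + 168 = -156$)
$s = 2492$ ($s = 1347 + 1145 = 2492$)
$J = -156$ ($J = -156 + 0 = -156$)
$s + J = 2492 - 156 = 2336$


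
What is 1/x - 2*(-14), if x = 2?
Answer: 57/2 ≈ 28.500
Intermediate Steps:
1/x - 2*(-14) = 1/2 - 2*(-14) = 1/2 + 28 = 57/2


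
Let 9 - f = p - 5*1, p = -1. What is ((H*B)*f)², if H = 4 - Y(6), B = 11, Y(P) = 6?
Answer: 108900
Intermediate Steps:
H = -2 (H = 4 - 1*6 = 4 - 6 = -2)
f = 15 (f = 9 - (-1 - 5*1) = 9 - (-1 - 5) = 9 - 1*(-6) = 9 + 6 = 15)
((H*B)*f)² = (-2*11*15)² = (-22*15)² = (-330)² = 108900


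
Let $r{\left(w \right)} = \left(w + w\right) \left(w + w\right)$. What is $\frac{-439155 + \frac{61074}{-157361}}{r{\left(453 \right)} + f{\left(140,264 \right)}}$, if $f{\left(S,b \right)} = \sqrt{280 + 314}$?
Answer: $- \frac{1050456222261486}{1963433231684093} + \frac{7678436781 \sqrt{66}}{3926866463368186} \approx -0.53499$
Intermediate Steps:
$r{\left(w \right)} = 4 w^{2}$ ($r{\left(w \right)} = 2 w 2 w = 4 w^{2}$)
$f{\left(S,b \right)} = 3 \sqrt{66}$ ($f{\left(S,b \right)} = \sqrt{594} = 3 \sqrt{66}$)
$\frac{-439155 + \frac{61074}{-157361}}{r{\left(453 \right)} + f{\left(140,264 \right)}} = \frac{-439155 + \frac{61074}{-157361}}{4 \cdot 453^{2} + 3 \sqrt{66}} = \frac{-439155 + 61074 \left(- \frac{1}{157361}\right)}{4 \cdot 205209 + 3 \sqrt{66}} = \frac{-439155 - \frac{61074}{157361}}{820836 + 3 \sqrt{66}} = - \frac{69105931029}{157361 \left(820836 + 3 \sqrt{66}\right)}$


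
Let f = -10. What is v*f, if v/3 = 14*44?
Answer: -18480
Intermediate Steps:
v = 1848 (v = 3*(14*44) = 3*616 = 1848)
v*f = 1848*(-10) = -18480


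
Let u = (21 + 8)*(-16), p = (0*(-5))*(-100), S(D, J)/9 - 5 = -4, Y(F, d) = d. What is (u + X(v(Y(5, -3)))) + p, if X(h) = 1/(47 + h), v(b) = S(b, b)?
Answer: -25983/56 ≈ -463.98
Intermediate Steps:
S(D, J) = 9 (S(D, J) = 45 + 9*(-4) = 45 - 36 = 9)
v(b) = 9
p = 0 (p = 0*(-100) = 0)
u = -464 (u = 29*(-16) = -464)
(u + X(v(Y(5, -3)))) + p = (-464 + 1/(47 + 9)) + 0 = (-464 + 1/56) + 0 = -25983/56 + 0 = -25983/56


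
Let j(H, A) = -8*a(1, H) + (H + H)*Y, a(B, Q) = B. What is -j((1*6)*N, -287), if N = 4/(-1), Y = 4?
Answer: 200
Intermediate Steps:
N = -4 (N = 4*(-1) = -4)
j(H, A) = -8 + 8*H (j(H, A) = -8*1 + (H + H)*4 = -8 + (2*H)*4 = -8 + 8*H)
-j((1*6)*N, -287) = -(-8 + 8*((1*6)*(-4))) = -(-8 + 8*(6*(-4))) = -(-8 + 8*(-24)) = -(-8 - 192) = -1*(-200) = 200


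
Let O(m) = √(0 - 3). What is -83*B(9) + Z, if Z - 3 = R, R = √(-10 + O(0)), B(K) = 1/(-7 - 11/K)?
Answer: 969/74 + √(-10 + I*√3) ≈ 13.367 + 3.174*I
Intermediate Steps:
O(m) = I*√3 (O(m) = √(-3) = I*√3)
R = √(-10 + I*√3) ≈ 0.27285 + 3.174*I
Z = 3 + √(-10 + I*√3) ≈ 3.2728 + 3.174*I
-83*B(9) + Z = -(-83)*9/(11 + 7*9) + (3 + √(-10 + I*√3)) = -(-83)*9/(11 + 63) + (3 + √(-10 + I*√3)) = -(-83)*9/74 + (3 + √(-10 + I*√3)) = -83*(-9/74) + (3 + √(-10 + I*√3)) = 747/74 + (3 + √(-10 + I*√3)) = 969/74 + √(-10 + I*√3)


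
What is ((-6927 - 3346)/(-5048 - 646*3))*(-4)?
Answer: -20546/3493 ≈ -5.8820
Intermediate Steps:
((-6927 - 3346)/(-5048 - 646*3))*(-4) = -10273/(-5048 - 1938)*(-4) = -10273/(-6986)*(-4) = -10273*(-1/6986)*(-4) = (10273/6986)*(-4) = -20546/3493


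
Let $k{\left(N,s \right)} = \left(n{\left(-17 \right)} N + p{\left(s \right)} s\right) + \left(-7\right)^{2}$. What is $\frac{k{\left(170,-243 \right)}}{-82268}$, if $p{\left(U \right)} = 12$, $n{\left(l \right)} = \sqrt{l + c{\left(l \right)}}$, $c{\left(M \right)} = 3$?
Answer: $\frac{2867}{82268} - \frac{85 i \sqrt{14}}{41134} \approx 0.03485 - 0.0077318 i$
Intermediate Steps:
$n{\left(l \right)} = \sqrt{3 + l}$ ($n{\left(l \right)} = \sqrt{l + 3} = \sqrt{3 + l}$)
$k{\left(N,s \right)} = 49 + 12 s + i N \sqrt{14}$ ($k{\left(N,s \right)} = \left(\sqrt{3 - 17} N + 12 s\right) + \left(-7\right)^{2} = \left(\sqrt{-14} N + 12 s\right) + 49 = \left(i \sqrt{14} N + 12 s\right) + 49 = \left(i N \sqrt{14} + 12 s\right) + 49 = \left(12 s + i N \sqrt{14}\right) + 49 = 49 + 12 s + i N \sqrt{14}$)
$\frac{k{\left(170,-243 \right)}}{-82268} = \frac{49 + 12 \left(-243\right) + i 170 \sqrt{14}}{-82268} = \left(49 - 2916 + 170 i \sqrt{14}\right) \left(- \frac{1}{82268}\right) = \left(-2867 + 170 i \sqrt{14}\right) \left(- \frac{1}{82268}\right) = \frac{2867}{82268} - \frac{85 i \sqrt{14}}{41134}$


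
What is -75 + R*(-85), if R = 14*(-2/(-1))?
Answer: -2455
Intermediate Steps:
R = 28 (R = 14*(-2*(-1)) = 14*2 = 28)
-75 + R*(-85) = -75 + 28*(-85) = -75 - 2380 = -2455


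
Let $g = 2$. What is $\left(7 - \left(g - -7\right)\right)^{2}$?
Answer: $4$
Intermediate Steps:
$\left(7 - \left(g - -7\right)\right)^{2} = \left(7 - \left(2 - -7\right)\right)^{2} = \left(7 - \left(2 + 7\right)\right)^{2} = \left(7 - 9\right)^{2} = \left(-2\right)^{2} = 4$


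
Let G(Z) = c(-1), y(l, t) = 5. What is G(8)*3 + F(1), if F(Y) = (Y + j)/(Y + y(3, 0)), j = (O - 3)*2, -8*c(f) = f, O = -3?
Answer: -35/24 ≈ -1.4583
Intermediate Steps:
c(f) = -f/8
G(Z) = ⅛ (G(Z) = -⅛*(-1) = ⅛)
j = -12 (j = (-3 - 3)*2 = -6*2 = -12)
F(Y) = (-12 + Y)/(5 + Y) (F(Y) = (Y - 12)/(Y + 5) = (-12 + Y)/(5 + Y))
G(8)*3 + F(1) = (⅛)*3 + (-12 + 1)/(5 + 1) = 3/8 - 11/6 = -35/24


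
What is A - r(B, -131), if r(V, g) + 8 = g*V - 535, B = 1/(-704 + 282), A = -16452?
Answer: -6713729/422 ≈ -15909.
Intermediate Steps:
B = -1/422 (B = 1/(-422) = -1/422 ≈ -0.0023697)
r(V, g) = -543 + V*g (r(V, g) = -8 + (g*V - 535) = -8 + (V*g - 535) = -8 + (-535 + V*g) = -543 + V*g)
A - r(B, -131) = -16452 - (-543 - 1/422*(-131)) = -16452 - (-543 + 131/422) = -16452 - 1*(-229015/422) = -16452 + 229015/422 = -6713729/422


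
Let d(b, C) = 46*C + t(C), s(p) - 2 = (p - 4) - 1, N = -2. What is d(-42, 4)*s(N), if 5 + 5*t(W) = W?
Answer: -919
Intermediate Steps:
s(p) = -3 + p (s(p) = 2 + ((p - 4) - 1) = 2 + ((-4 + p) - 1) = 2 + (-5 + p) = -3 + p)
t(W) = -1 + W/5
d(b, C) = -1 + 231*C/5 (d(b, C) = 46*C + (-1 + C/5) = -1 + 231*C/5)
d(-42, 4)*s(N) = (-1 + (231/5)*4)*(-3 - 2) = (-1 + 924/5)*(-5) = (919/5)*(-5) = -919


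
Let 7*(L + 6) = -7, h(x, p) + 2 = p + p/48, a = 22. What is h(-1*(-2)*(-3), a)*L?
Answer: -3437/24 ≈ -143.21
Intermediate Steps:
h(x, p) = -2 + 49*p/48 (h(x, p) = -2 + (p + p/48) = -2 + 49*p/48)
L = -7 (L = -6 + (1/7)*(-7) = -6 - 1 = -7)
h(-1*(-2)*(-3), a)*L = (-2 + (49/48)*22)*(-7) = (-2 + 539/24)*(-7) = (491/24)*(-7) = -3437/24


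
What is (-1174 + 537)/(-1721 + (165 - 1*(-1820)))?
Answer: -637/264 ≈ -2.4129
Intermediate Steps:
(-1174 + 537)/(-1721 + (165 - 1*(-1820))) = -637/(-1721 + (165 + 1820)) = -637/(-1721 + 1985) = -637/264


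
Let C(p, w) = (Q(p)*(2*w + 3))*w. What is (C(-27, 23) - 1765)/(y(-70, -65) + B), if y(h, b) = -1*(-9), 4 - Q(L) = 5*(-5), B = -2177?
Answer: -15459/1084 ≈ -14.261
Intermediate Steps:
Q(L) = 29 (Q(L) = 4 - 5*(-5) = 4 - 1*(-25) = 4 + 25 = 29)
y(h, b) = 9
C(p, w) = w*(87 + 58*w) (C(p, w) = (29*(2*w + 3))*w = (29*(3 + 2*w))*w = (87 + 58*w)*w = w*(87 + 58*w))
(C(-27, 23) - 1765)/(y(-70, -65) + B) = (29*23*(3 + 2*23) - 1765)/(9 - 2177) = (29*23*(3 + 46) - 1765)/(-2168) = (29*23*49 - 1765)*(-1/2168) = (32683 - 1765)*(-1/2168) = 30918*(-1/2168) = -15459/1084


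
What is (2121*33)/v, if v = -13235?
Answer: -69993/13235 ≈ -5.2885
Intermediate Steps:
(2121*33)/v = (2121*33)/(-13235) = 69993*(-1/13235) = -69993/13235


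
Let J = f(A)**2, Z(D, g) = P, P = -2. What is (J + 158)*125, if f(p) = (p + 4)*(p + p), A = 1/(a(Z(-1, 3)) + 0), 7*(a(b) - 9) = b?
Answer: 274998884250/13845841 ≈ 19861.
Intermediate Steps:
Z(D, g) = -2
a(b) = 9 + b/7
A = 7/61 (A = 1/((9 + (1/7)*(-2)) + 0) = 1/((9 - 2/7) + 0) = 1/(61/7 + 0) = 1/(61/7) = 7/61 ≈ 0.11475)
f(p) = 2*p*(4 + p) (f(p) = (4 + p)*(2*p) = 2*p*(4 + p))
J = 12348196/13845841 (J = (2*(7/61)*(4 + 7/61))**2 = (2*(7/61)*(251/61))**2 = (3514/3721)**2 = 12348196/13845841 ≈ 0.89183)
(J + 158)*125 = (12348196/13845841 + 158)*125 = (2199991074/13845841)*125 = 274998884250/13845841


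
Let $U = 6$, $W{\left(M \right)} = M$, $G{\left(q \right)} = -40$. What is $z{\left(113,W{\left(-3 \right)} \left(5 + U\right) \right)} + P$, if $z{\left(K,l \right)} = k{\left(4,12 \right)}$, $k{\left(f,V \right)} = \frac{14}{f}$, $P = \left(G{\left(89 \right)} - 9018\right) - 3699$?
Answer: $- \frac{25507}{2} \approx -12754.0$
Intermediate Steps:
$P = -12757$ ($P = \left(-40 - 9018\right) - 3699 = -9058 - 3699 = -12757$)
$z{\left(K,l \right)} = \frac{7}{2}$ ($z{\left(K,l \right)} = \frac{14}{4} = 14 \cdot \frac{1}{4} = \frac{7}{2}$)
$z{\left(113,W{\left(-3 \right)} \left(5 + U\right) \right)} + P = \frac{7}{2} - 12757 = - \frac{25507}{2}$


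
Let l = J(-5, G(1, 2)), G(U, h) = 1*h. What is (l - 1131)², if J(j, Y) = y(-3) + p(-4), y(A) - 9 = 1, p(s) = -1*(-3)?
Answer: 1249924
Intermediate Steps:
p(s) = 3
y(A) = 10 (y(A) = 9 + 1 = 10)
G(U, h) = h
J(j, Y) = 13 (J(j, Y) = 10 + 3 = 13)
l = 13
(l - 1131)² = (13 - 1131)² = (-1118)² = 1249924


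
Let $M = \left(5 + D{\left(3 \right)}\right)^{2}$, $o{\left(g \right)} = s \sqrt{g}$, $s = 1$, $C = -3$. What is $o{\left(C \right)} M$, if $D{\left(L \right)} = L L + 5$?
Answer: $361 i \sqrt{3} \approx 625.27 i$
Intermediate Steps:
$D{\left(L \right)} = 5 + L^{2}$ ($D{\left(L \right)} = L^{2} + 5 = 5 + L^{2}$)
$o{\left(g \right)} = \sqrt{g}$ ($o{\left(g \right)} = 1 \sqrt{g} = \sqrt{g}$)
$M = 361$ ($M = \left(5 + \left(5 + 3^{2}\right)\right)^{2} = \left(5 + \left(5 + 9\right)\right)^{2} = \left(5 + 14\right)^{2} = 19^{2} = 361$)
$o{\left(C \right)} M = \sqrt{-3} \cdot 361 = i \sqrt{3} \cdot 361 = 361 i \sqrt{3}$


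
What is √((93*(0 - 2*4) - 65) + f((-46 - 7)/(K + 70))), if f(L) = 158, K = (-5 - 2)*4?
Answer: I*√651 ≈ 25.515*I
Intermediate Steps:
K = -28 (K = -7*4 = -28)
√((93*(0 - 2*4) - 65) + f((-46 - 7)/(K + 70))) = √((93*(0 - 2*4) - 65) + 158) = √((93*(0 - 8) - 65) + 158) = √((93*(-8) - 65) + 158) = √((-744 - 65) + 158) = √(-809 + 158) = √(-651) = I*√651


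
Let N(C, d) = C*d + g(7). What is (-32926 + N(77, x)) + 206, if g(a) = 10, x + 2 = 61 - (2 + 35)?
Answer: -31016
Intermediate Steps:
x = 22 (x = -2 + (61 - (2 + 35)) = -2 + (61 - 1*37) = -2 + (61 - 37) = -2 + 24 = 22)
N(C, d) = 10 + C*d (N(C, d) = C*d + 10 = 10 + C*d)
(-32926 + N(77, x)) + 206 = (-32926 + (10 + 77*22)) + 206 = (-32926 + (10 + 1694)) + 206 = (-32926 + 1704) + 206 = -31222 + 206 = -31016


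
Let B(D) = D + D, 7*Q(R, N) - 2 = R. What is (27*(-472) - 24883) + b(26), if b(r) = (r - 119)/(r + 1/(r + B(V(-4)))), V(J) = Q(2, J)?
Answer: -62052813/1649 ≈ -37631.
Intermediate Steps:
Q(R, N) = 2/7 + R/7
V(J) = 4/7 (V(J) = 2/7 + (⅐)*2 = 2/7 + 2/7 = 4/7)
B(D) = 2*D
b(r) = (-119 + r)/(r + 1/(8/7 + r)) (b(r) = (r - 119)/(r + 1/(r + 2*(4/7))) = (-119 + r)/(r + 1/(r + 8/7)) = (-119 + r)/(r + 1/(8/7 + r)))
(27*(-472) - 24883) + b(26) = (27*(-472) - 24883) + (-952 - 825*26 + 7*26²)/(7 + 7*26² + 8*26) = (-12744 - 24883) + (-952 - 21450 + 7*676)/(7 + 7*676 + 208) = -37627 + (-952 - 21450 + 4732)/(7 + 4732 + 208) = -37627 - 17670/4947 = -37627 + (1/4947)*(-17670) = -37627 - 5890/1649 = -62052813/1649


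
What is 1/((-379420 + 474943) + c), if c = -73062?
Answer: 1/22461 ≈ 4.4522e-5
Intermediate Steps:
1/((-379420 + 474943) + c) = 1/((-379420 + 474943) - 73062) = 1/(95523 - 73062) = 1/22461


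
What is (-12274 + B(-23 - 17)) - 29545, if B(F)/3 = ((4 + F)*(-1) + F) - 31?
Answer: -41924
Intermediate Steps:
B(F) = -105 (B(F) = 3*(((4 + F)*(-1) + F) - 31) = 3*(((-4 - F) + F) - 31) = 3*(-4 - 31) = 3*(-35) = -105)
(-12274 + B(-23 - 17)) - 29545 = (-12274 - 105) - 29545 = -12379 - 29545 = -41924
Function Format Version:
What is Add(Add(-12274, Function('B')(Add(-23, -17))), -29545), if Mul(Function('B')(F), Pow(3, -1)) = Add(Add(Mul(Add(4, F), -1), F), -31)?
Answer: -41924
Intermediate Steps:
Function('B')(F) = -105 (Function('B')(F) = Mul(3, Add(Add(Mul(Add(4, F), -1), F), -31)) = Mul(3, Add(Add(Add(-4, Mul(-1, F)), F), -31)) = Mul(3, Add(-4, -31)) = Mul(3, -35) = -105)
Add(Add(-12274, Function('B')(Add(-23, -17))), -29545) = Add(Add(-12274, -105), -29545) = Add(-12379, -29545) = -41924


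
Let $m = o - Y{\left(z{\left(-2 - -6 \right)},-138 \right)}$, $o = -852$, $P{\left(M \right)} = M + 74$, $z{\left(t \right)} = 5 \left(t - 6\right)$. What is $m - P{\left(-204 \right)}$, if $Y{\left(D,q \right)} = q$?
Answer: $-584$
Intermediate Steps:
$z{\left(t \right)} = -30 + 5 t$ ($z{\left(t \right)} = 5 \left(-6 + t\right) = -30 + 5 t$)
$P{\left(M \right)} = 74 + M$
$m = -714$ ($m = -852 - -138 = -852 + 138 = -714$)
$m - P{\left(-204 \right)} = -714 - \left(74 - 204\right) = -714 - -130 = -714 + 130 = -584$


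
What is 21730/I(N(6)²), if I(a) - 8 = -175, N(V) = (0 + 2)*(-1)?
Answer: -21730/167 ≈ -130.12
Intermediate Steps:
N(V) = -2 (N(V) = 2*(-1) = -2)
I(a) = -167 (I(a) = 8 - 175 = -167)
21730/I(N(6)²) = 21730/(-167) = 21730*(-1/167) = -21730/167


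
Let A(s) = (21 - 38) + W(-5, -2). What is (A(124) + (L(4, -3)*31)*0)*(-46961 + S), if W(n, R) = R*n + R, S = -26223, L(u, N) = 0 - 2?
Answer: 658656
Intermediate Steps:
L(u, N) = -2
W(n, R) = R + R*n
A(s) = -9 (A(s) = (21 - 38) - 2*(1 - 5) = -17 - 2*(-4) = -17 + 8 = -9)
(A(124) + (L(4, -3)*31)*0)*(-46961 + S) = (-9 - 2*31*0)*(-46961 - 26223) = (-9 - 62*0)*(-73184) = (-9 + 0)*(-73184) = -9*(-73184) = 658656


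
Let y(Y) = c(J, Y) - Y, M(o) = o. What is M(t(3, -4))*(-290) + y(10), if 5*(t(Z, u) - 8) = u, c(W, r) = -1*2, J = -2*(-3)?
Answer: -2100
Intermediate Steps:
J = 6
c(W, r) = -2
t(Z, u) = 8 + u/5
y(Y) = -2 - Y
M(t(3, -4))*(-290) + y(10) = (8 + (1/5)*(-4))*(-290) + (-2 - 1*10) = (8 - 4/5)*(-290) + (-2 - 10) = (36/5)*(-290) - 12 = -2088 - 12 = -2100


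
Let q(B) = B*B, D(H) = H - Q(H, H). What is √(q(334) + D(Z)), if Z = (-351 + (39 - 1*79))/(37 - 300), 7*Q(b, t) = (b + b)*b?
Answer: √378097529719/1841 ≈ 334.00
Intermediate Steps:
Q(b, t) = 2*b²/7 (Q(b, t) = ((b + b)*b)/7 = ((2*b)*b)/7 = (2*b²)/7 = 2*b²/7)
Z = 391/263 (Z = (-351 + (39 - 79))/(-263) = (-351 - 40)*(-1/263) = -391*(-1/263) = 391/263 ≈ 1.4867)
D(H) = H - 2*H²/7
q(B) = B²
√(q(334) + D(Z)) = √(334² + (⅐)*(391/263)*(7 - 2*391/263)) = √(111556 + (⅐)*(391/263)*(7 - 782/263)) = √(111556 + (⅐)*(391/263)*(1059/263)) = √(111556 + 414069/484183) = √(54013932817/484183) = √378097529719/1841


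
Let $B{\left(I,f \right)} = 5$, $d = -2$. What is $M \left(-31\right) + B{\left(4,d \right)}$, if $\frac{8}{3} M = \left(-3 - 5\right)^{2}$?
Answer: $-739$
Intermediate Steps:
$M = 24$ ($M = \frac{3 \left(-3 - 5\right)^{2}}{8} = \frac{3 \left(-8\right)^{2}}{8} = \frac{3}{8} \cdot 64 = 24$)
$M \left(-31\right) + B{\left(4,d \right)} = 24 \left(-31\right) + 5 = -744 + 5 = -739$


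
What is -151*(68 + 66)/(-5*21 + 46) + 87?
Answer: 25367/59 ≈ 429.95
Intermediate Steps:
-151*(68 + 66)/(-5*21 + 46) + 87 = -20234/(-105 + 46) + 87 = -20234/(-59) + 87 = -20234*(-1)/59 + 87 = -151*(-134/59) + 87 = 20234/59 + 87 = 25367/59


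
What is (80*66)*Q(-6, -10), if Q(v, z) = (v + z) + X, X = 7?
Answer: -47520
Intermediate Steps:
Q(v, z) = 7 + v + z (Q(v, z) = (v + z) + 7 = 7 + v + z)
(80*66)*Q(-6, -10) = (80*66)*(7 - 6 - 10) = 5280*(-9) = -47520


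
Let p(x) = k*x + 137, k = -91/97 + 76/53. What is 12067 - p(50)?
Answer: 61204680/5141 ≈ 11905.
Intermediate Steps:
k = 2549/5141 (k = -91*1/97 + 76*(1/53) = -91/97 + 76/53 = 2549/5141 ≈ 0.49582)
p(x) = 137 + 2549*x/5141 (p(x) = 2549*x/5141 + 137 = 137 + 2549*x/5141)
12067 - p(50) = 12067 - (137 + (2549/5141)*50) = 12067 - (137 + 127450/5141) = 12067 - 1*831767/5141 = 12067 - 831767/5141 = 61204680/5141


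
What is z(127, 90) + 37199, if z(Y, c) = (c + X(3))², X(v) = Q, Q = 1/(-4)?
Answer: 724065/16 ≈ 45254.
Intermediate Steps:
Q = -¼ ≈ -0.25000
X(v) = -¼
z(Y, c) = (-¼ + c)² (z(Y, c) = (c - ¼)² = (-¼ + c)²)
z(127, 90) + 37199 = (-1 + 4*90)²/16 + 37199 = (-1 + 360)²/16 + 37199 = (1/16)*359² + 37199 = (1/16)*128881 + 37199 = 128881/16 + 37199 = 724065/16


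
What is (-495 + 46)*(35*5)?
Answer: -78575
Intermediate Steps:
(-495 + 46)*(35*5) = -449*175 = -78575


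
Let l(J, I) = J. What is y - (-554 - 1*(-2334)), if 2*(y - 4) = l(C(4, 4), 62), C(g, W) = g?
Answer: -1774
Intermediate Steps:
y = 6 (y = 4 + (½)*4 = 4 + 2 = 6)
y - (-554 - 1*(-2334)) = 6 - (-554 - 1*(-2334)) = 6 - (-554 + 2334) = 6 - 1*1780 = 6 - 1780 = -1774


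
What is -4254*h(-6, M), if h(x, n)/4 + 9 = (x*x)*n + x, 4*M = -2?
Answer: 561528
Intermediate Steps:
M = -1/2 (M = (1/4)*(-2) = -1/2 ≈ -0.50000)
h(x, n) = -36 + 4*x + 4*n*x**2 (h(x, n) = -36 + 4*((x*x)*n + x) = -36 + 4*(x**2*n + x) = -36 + 4*(n*x**2 + x) = -36 + 4*(x + n*x**2) = -36 + (4*x + 4*n*x**2) = -36 + 4*x + 4*n*x**2)
-4254*h(-6, M) = -4254*(-36 + 4*(-6) + 4*(-1/2)*(-6)**2) = -4254*(-36 - 24 + 4*(-1/2)*36) = -4254*(-36 - 24 - 72) = -4254*(-132) = 561528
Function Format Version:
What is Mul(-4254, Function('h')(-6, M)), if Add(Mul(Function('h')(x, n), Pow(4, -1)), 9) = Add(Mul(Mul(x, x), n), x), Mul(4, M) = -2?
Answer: 561528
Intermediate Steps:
M = Rational(-1, 2) (M = Mul(Rational(1, 4), -2) = Rational(-1, 2) ≈ -0.50000)
Function('h')(x, n) = Add(-36, Mul(4, x), Mul(4, n, Pow(x, 2))) (Function('h')(x, n) = Add(-36, Mul(4, Add(Mul(Mul(x, x), n), x))) = Add(-36, Mul(4, Add(Mul(Pow(x, 2), n), x))) = Add(-36, Mul(4, Add(Mul(n, Pow(x, 2)), x))) = Add(-36, Mul(4, Add(x, Mul(n, Pow(x, 2))))) = Add(-36, Add(Mul(4, x), Mul(4, n, Pow(x, 2)))) = Add(-36, Mul(4, x), Mul(4, n, Pow(x, 2))))
Mul(-4254, Function('h')(-6, M)) = Mul(-4254, Add(-36, Mul(4, -6), Mul(4, Rational(-1, 2), Pow(-6, 2)))) = Mul(-4254, Add(-36, -24, Mul(4, Rational(-1, 2), 36))) = Mul(-4254, Add(-36, -24, -72)) = Mul(-4254, -132) = 561528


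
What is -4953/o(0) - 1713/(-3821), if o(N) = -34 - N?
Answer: 18983655/129914 ≈ 146.12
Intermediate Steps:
-4953/o(0) - 1713/(-3821) = -4953/(-34 - 1*0) - 1713/(-3821) = -4953/(-34 + 0) - 1713*(-1/3821) = -4953/(-34) + 1713/3821 = -4953*(-1/34) + 1713/3821 = 4953/34 + 1713/3821 = 18983655/129914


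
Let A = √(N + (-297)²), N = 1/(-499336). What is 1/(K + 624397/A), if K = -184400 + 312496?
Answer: 705263418718676/90317088267680887943 - 624397*√5498429528623982/361268353070723551772 ≈ 7.6806e-6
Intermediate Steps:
N = -1/499336 ≈ -2.0027e-6
K = 128096
A = √5498429528623982/249668 (A = √(-1/499336 + (-297)²) = √(-1/499336 + 88209) = √(44045929223/499336) = √5498429528623982/249668 ≈ 297.00)
1/(K + 624397/A) = 1/(128096 + 624397/((√5498429528623982/249668))) = 1/(128096 + 624397*(2*√5498429528623982/44045929223)) = 1/(128096 + 1248794*√5498429528623982/44045929223)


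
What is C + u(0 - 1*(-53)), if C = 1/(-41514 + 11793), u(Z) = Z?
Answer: 1575212/29721 ≈ 53.000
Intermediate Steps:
C = -1/29721 (C = 1/(-29721) = -1/29721 ≈ -3.3646e-5)
C + u(0 - 1*(-53)) = -1/29721 + (0 - 1*(-53)) = -1/29721 + (0 + 53) = -1/29721 + 53 = 1575212/29721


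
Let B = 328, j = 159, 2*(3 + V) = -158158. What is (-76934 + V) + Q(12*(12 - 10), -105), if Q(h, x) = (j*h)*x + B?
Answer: -556368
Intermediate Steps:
V = -79082 (V = -3 + (½)*(-158158) = -3 - 79079 = -79082)
Q(h, x) = 328 + 159*h*x (Q(h, x) = (159*h)*x + 328 = 159*h*x + 328 = 328 + 159*h*x)
(-76934 + V) + Q(12*(12 - 10), -105) = (-76934 - 79082) + (328 + 159*(12*(12 - 10))*(-105)) = -156016 + (328 + 159*(12*2)*(-105)) = -156016 + (328 + 159*24*(-105)) = -156016 + (328 - 400680) = -156016 - 400352 = -556368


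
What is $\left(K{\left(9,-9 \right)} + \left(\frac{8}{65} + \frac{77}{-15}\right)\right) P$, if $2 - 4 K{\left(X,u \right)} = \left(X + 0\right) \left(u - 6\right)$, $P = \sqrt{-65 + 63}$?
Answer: $\frac{22807 i \sqrt{2}}{780} \approx 41.351 i$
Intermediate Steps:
$P = i \sqrt{2}$ ($P = \sqrt{-2} = i \sqrt{2} \approx 1.4142 i$)
$K{\left(X,u \right)} = \frac{1}{2} - \frac{X \left(-6 + u\right)}{4}$ ($K{\left(X,u \right)} = \frac{1}{2} - \frac{\left(X + 0\right) \left(u - 6\right)}{4} = \frac{1}{2} - \frac{X \left(-6 + u\right)}{4}$)
$\left(K{\left(9,-9 \right)} + \left(\frac{8}{65} + \frac{77}{-15}\right)\right) P = \left(\left(\frac{1}{2} + \frac{3}{2} \cdot 9 - \frac{9}{4} \left(-9\right)\right) + \left(\frac{8}{65} + \frac{77}{-15}\right)\right) i \sqrt{2} = \left(\left(\frac{1}{2} + \frac{27}{2} + \frac{81}{4}\right) + \left(8 \cdot \frac{1}{65} + 77 \left(- \frac{1}{15}\right)\right)\right) i \sqrt{2} = \left(\frac{137}{4} + \left(\frac{8}{65} - \frac{77}{15}\right)\right) i \sqrt{2} = \left(\frac{137}{4} - \frac{977}{195}\right) i \sqrt{2} = \frac{22807 i \sqrt{2}}{780}$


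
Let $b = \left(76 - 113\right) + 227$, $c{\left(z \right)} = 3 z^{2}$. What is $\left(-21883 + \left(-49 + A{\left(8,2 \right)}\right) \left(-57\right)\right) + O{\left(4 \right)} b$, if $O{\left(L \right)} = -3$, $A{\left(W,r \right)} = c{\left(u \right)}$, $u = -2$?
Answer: $-20344$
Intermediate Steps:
$A{\left(W,r \right)} = 12$ ($A{\left(W,r \right)} = 3 \left(-2\right)^{2} = 3 \cdot 4 = 12$)
$b = 190$ ($b = -37 + 227 = 190$)
$\left(-21883 + \left(-49 + A{\left(8,2 \right)}\right) \left(-57\right)\right) + O{\left(4 \right)} b = \left(-21883 + \left(-49 + 12\right) \left(-57\right)\right) - 570 = \left(-21883 - -2109\right) - 570 = \left(-21883 + 2109\right) - 570 = -19774 - 570 = -20344$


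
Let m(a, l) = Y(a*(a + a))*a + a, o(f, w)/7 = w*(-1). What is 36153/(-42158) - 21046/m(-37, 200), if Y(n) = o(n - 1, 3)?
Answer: -114251311/3899615 ≈ -29.298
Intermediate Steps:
o(f, w) = -7*w (o(f, w) = 7*(w*(-1)) = 7*(-w) = -7*w)
Y(n) = -21 (Y(n) = -7*3 = -21)
m(a, l) = -20*a (m(a, l) = -21*a + a = -20*a)
36153/(-42158) - 21046/m(-37, 200) = 36153/(-42158) - 21046/((-20*(-37))) = 36153*(-1/42158) - 21046/740 = -36153/42158 - 21046*1/740 = -36153/42158 - 10523/370 = -114251311/3899615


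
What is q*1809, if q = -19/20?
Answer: -34371/20 ≈ -1718.6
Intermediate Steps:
q = -19/20 (q = -19*1/20 = -19/20 ≈ -0.95000)
q*1809 = -19/20*1809 = -34371/20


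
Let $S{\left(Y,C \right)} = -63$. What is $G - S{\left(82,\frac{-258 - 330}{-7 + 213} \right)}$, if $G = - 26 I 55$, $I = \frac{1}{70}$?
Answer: $\frac{298}{7} \approx 42.571$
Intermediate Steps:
$I = \frac{1}{70} \approx 0.014286$
$G = - \frac{143}{7}$ ($G = \left(-26\right) \frac{1}{70} \cdot 55 = \left(- \frac{13}{35}\right) 55 = - \frac{143}{7} \approx -20.429$)
$G - S{\left(82,\frac{-258 - 330}{-7 + 213} \right)} = - \frac{143}{7} - -63 = - \frac{143}{7} + 63 = \frac{298}{7}$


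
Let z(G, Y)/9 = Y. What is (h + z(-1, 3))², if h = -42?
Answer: 225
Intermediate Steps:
z(G, Y) = 9*Y
(h + z(-1, 3))² = (-42 + 9*3)² = (-42 + 27)² = (-15)² = 225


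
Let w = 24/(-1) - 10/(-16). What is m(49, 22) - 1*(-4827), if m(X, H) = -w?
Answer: 38803/8 ≈ 4850.4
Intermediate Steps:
w = -187/8 (w = 24*(-1) - 10*(-1/16) = -24 + 5/8 = -187/8 ≈ -23.375)
m(X, H) = 187/8 (m(X, H) = -1*(-187/8) = 187/8)
m(49, 22) - 1*(-4827) = 187/8 - 1*(-4827) = 187/8 + 4827 = 38803/8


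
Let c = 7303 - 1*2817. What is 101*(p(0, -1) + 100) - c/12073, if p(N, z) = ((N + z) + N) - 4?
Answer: 115835949/12073 ≈ 9594.6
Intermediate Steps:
c = 4486 (c = 7303 - 2817 = 4486)
p(N, z) = -4 + z + 2*N (p(N, z) = (z + 2*N) - 4 = -4 + z + 2*N)
101*(p(0, -1) + 100) - c/12073 = 101*((-4 - 1 + 2*0) + 100) - 4486/12073 = 101*((-4 - 1 + 0) + 100) - 4486/12073 = 101*(-5 + 100) - 1*4486/12073 = 101*95 - 4486/12073 = 9595 - 4486/12073 = 115835949/12073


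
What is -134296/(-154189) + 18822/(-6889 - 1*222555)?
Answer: 13955633033/17688870458 ≈ 0.78895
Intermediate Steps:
-134296/(-154189) + 18822/(-6889 - 1*222555) = -134296*(-1/154189) + 18822/(-6889 - 222555) = 134296/154189 + 18822/(-229444) = 134296/154189 + 18822*(-1/229444) = 134296/154189 - 9411/114722 = 13955633033/17688870458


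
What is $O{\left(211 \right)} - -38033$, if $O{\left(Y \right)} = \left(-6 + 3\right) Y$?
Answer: $37400$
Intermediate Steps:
$O{\left(Y \right)} = - 3 Y$
$O{\left(211 \right)} - -38033 = \left(-3\right) 211 - -38033 = -633 + 38033 = 37400$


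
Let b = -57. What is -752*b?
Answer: 42864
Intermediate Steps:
-752*b = -752*(-57) = 42864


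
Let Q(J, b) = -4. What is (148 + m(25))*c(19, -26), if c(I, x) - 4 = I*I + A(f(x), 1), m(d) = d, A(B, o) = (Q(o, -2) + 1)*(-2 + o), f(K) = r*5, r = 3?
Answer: 63664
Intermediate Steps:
f(K) = 15 (f(K) = 3*5 = 15)
A(B, o) = 6 - 3*o (A(B, o) = (-4 + 1)*(-2 + o) = -3*(-2 + o) = 6 - 3*o)
c(I, x) = 7 + I**2 (c(I, x) = 4 + (I*I + (6 - 3*1)) = 4 + (I**2 + (6 - 3)) = 4 + (I**2 + 3) = 4 + (3 + I**2) = 7 + I**2)
(148 + m(25))*c(19, -26) = (148 + 25)*(7 + 19**2) = 173*(7 + 361) = 173*368 = 63664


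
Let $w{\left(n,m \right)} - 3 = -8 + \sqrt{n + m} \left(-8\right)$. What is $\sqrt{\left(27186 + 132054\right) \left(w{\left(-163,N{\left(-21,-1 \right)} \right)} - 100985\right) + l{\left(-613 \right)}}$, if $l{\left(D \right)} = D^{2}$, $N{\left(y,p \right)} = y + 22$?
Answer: $\sqrt{-16081271831 - 11465280 i \sqrt{2}} \approx 63.9 - 1.2681 \cdot 10^{5} i$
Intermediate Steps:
$N{\left(y,p \right)} = 22 + y$
$w{\left(n,m \right)} = -5 - 8 \sqrt{m + n}$ ($w{\left(n,m \right)} = 3 + \left(-8 + \sqrt{n + m} \left(-8\right)\right) = 3 + \left(-8 + \sqrt{m + n} \left(-8\right)\right) = 3 - \left(8 + 8 \sqrt{m + n}\right) = -5 - 8 \sqrt{m + n}$)
$\sqrt{\left(27186 + 132054\right) \left(w{\left(-163,N{\left(-21,-1 \right)} \right)} - 100985\right) + l{\left(-613 \right)}} = \sqrt{\left(27186 + 132054\right) \left(\left(-5 - 8 \sqrt{\left(22 - 21\right) - 163}\right) - 100985\right) + \left(-613\right)^{2}} = \sqrt{159240 \left(\left(-5 - 8 \sqrt{1 - 163}\right) - 100985\right) + 375769} = \sqrt{159240 \left(\left(-5 - 8 \sqrt{-162}\right) - 100985\right) + 375769} = \sqrt{159240 \left(\left(-5 - 8 \cdot 9 i \sqrt{2}\right) - 100985\right) + 375769} = \sqrt{159240 \left(\left(-5 - 72 i \sqrt{2}\right) - 100985\right) + 375769} = \sqrt{159240 \left(-100990 - 72 i \sqrt{2}\right) + 375769} = \sqrt{\left(-16081647600 - 11465280 i \sqrt{2}\right) + 375769} = \sqrt{-16081271831 - 11465280 i \sqrt{2}}$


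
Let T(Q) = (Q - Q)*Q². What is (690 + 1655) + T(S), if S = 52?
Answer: 2345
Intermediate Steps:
T(Q) = 0 (T(Q) = 0*Q² = 0)
(690 + 1655) + T(S) = (690 + 1655) + 0 = 2345 + 0 = 2345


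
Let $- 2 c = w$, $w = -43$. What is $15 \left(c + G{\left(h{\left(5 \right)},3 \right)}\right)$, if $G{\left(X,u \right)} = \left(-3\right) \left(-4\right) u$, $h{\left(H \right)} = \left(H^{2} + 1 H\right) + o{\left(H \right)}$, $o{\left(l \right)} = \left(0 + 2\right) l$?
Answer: $\frac{1725}{2} \approx 862.5$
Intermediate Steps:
$o{\left(l \right)} = 2 l$
$h{\left(H \right)} = H^{2} + 3 H$ ($h{\left(H \right)} = \left(H^{2} + 1 H\right) + 2 H = \left(H^{2} + H\right) + 2 H = \left(H + H^{2}\right) + 2 H = H^{2} + 3 H$)
$G{\left(X,u \right)} = 12 u$
$c = \frac{43}{2}$ ($c = \left(- \frac{1}{2}\right) \left(-43\right) = \frac{43}{2} \approx 21.5$)
$15 \left(c + G{\left(h{\left(5 \right)},3 \right)}\right) = 15 \left(\frac{43}{2} + 12 \cdot 3\right) = 15 \left(\frac{43}{2} + 36\right) = 15 \cdot \frac{115}{2} = \frac{1725}{2}$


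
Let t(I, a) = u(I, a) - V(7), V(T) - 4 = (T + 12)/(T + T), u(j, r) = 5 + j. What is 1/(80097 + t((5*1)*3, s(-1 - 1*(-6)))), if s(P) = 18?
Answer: 14/1121563 ≈ 1.2483e-5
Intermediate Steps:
V(T) = 4 + (12 + T)/(2*T) (V(T) = 4 + (T + 12)/(T + T) = 4 + (12 + T)/((2*T)) = 4 + (12 + T)*(1/(2*T)) = 4 + (12 + T)/(2*T))
t(I, a) = -5/14 + I (t(I, a) = (5 + I) - (9/2 + 6/7) = (5 + I) - 1*75/14 = (5 + I) - 75/14 = -5/14 + I)
1/(80097 + t((5*1)*3, s(-1 - 1*(-6)))) = 1/(80097 + (-5/14 + (5*1)*3)) = 1/(80097 + (-5/14 + 5*3)) = 1/(80097 + (-5/14 + 15)) = 1/(80097 + 205/14) = 1/(1121563/14) = 14/1121563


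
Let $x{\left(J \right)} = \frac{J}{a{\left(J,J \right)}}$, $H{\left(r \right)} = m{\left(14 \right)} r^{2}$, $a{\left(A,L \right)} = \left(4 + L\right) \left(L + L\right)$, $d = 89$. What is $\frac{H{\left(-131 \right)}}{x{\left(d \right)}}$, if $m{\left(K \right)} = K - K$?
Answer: $0$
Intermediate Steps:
$a{\left(A,L \right)} = 2 L \left(4 + L\right)$ ($a{\left(A,L \right)} = \left(4 + L\right) 2 L = 2 L \left(4 + L\right)$)
$m{\left(K \right)} = 0$
$H{\left(r \right)} = 0$ ($H{\left(r \right)} = 0 r^{2} = 0$)
$x{\left(J \right)} = \frac{1}{2 \left(4 + J\right)}$ ($x{\left(J \right)} = \frac{J}{2 J \left(4 + J\right)} = J \frac{1}{2 J \left(4 + J\right)} = \frac{1}{2 \left(4 + J\right)}$)
$\frac{H{\left(-131 \right)}}{x{\left(d \right)}} = \frac{0}{\frac{1}{2} \frac{1}{4 + 89}} = \frac{0}{\frac{1}{2} \cdot \frac{1}{93}} = 0 \frac{1}{\frac{1}{186}} = 0 \cdot 186 = 0$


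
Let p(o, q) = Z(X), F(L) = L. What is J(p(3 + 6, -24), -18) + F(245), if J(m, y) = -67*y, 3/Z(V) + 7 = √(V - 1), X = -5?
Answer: 1451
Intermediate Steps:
Z(V) = 3/(-7 + √(-1 + V)) (Z(V) = 3/(-7 + √(V - 1)) = 3/(-7 + √(-1 + V)))
p(o, q) = 3/(-7 + I*√6) (p(o, q) = 3/(-7 + √(-1 - 5)) = 3/(-7 + √(-6)) = 3/(-7 + I*√6))
J(p(3 + 6, -24), -18) + F(245) = -67*(-18) + 245 = 1206 + 245 = 1451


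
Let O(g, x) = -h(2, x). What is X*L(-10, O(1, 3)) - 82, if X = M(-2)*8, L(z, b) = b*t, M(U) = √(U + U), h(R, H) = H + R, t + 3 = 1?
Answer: -82 + 160*I ≈ -82.0 + 160.0*I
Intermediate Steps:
t = -2 (t = -3 + 1 = -2)
M(U) = √2*√U (M(U) = √(2*U) = √2*√U)
O(g, x) = -2 - x (O(g, x) = -(x + 2) = -(2 + x) = -2 - x)
L(z, b) = -2*b (L(z, b) = b*(-2) = -2*b)
X = 16*I (X = (√2*√(-2))*8 = (√2*(I*√2))*8 = (2*I)*8 = 16*I ≈ 16.0*I)
X*L(-10, O(1, 3)) - 82 = (16*I)*(-2*(-2 - 1*3)) - 82 = (16*I)*(-2*(-2 - 3)) - 82 = (16*I)*(-2*(-5)) - 82 = (16*I)*10 - 82 = 160*I - 82 = -82 + 160*I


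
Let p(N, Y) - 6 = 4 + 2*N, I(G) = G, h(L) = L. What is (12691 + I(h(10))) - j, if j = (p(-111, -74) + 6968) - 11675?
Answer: 17620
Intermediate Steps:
p(N, Y) = 10 + 2*N (p(N, Y) = 6 + (4 + 2*N) = 10 + 2*N)
j = -4919 (j = ((10 + 2*(-111)) + 6968) - 11675 = ((10 - 222) + 6968) - 11675 = (-212 + 6968) - 11675 = 6756 - 11675 = -4919)
(12691 + I(h(10))) - j = (12691 + 10) - 1*(-4919) = 12701 + 4919 = 17620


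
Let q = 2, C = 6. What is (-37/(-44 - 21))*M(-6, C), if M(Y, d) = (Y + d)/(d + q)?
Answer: 0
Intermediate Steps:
M(Y, d) = (Y + d)/(2 + d) (M(Y, d) = (Y + d)/(d + 2) = (Y + d)/(2 + d))
(-37/(-44 - 21))*M(-6, C) = (-37/(-44 - 21))*((-6 + 6)/(2 + 6)) = (-37/(-65))*(0/8) = (-1/65*(-37))*((1/8)*0) = (37/65)*0 = 0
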